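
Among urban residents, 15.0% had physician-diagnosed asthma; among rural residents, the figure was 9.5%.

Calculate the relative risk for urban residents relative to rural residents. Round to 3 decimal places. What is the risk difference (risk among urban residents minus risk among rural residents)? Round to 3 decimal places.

RR = 1.579; RD = 0.055

RR = 0.1500 / 0.0950 = 1.579
risk difference = 0.1500 − 0.0950 = 0.055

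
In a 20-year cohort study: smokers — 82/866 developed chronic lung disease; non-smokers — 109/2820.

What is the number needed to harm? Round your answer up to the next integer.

NNH = 18

risk, smokers = 82/866 = 0.094688
risk, non-smokers = 109/2820 = 0.038652
absolute risk difference = 0.056036
1 / 0.056036 = 17.846 → round up → 18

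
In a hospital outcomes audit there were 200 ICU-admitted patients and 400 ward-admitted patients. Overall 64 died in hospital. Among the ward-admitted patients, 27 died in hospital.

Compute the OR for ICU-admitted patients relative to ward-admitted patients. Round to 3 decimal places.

3.136

ICU-admitted patients with the outcome: 64 − 27 = 37
ICU-admitted patients without the outcome: 200 − 37 = 163
ward-admitted patients without the outcome: 400 − 27 = 373
OR = (37 × 373) / (163 × 27) = 13801/4401 ≈ 3.136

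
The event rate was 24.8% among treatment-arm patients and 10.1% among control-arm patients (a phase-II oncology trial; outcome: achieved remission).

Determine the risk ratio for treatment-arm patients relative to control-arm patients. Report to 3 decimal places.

RR = 0.2480 / 0.1010 = 2.455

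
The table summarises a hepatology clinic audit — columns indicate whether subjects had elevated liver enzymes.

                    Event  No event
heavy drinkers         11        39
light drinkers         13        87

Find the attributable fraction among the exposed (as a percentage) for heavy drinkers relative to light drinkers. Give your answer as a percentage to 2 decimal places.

risk, heavy drinkers = 11/50 = 0.2200
risk, light drinkers = 13/100 = 0.1300
AR% = (0.2200 − 0.1300) / 0.2200 = 0.4091 → 40.91%

AR%: 40.91%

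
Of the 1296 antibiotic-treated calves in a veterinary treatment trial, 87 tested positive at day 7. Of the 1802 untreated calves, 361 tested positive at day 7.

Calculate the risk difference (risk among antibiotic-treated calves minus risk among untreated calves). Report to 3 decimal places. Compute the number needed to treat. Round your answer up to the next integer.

RD = -0.133; NNT = 8

risk, antibiotic-treated calves = 87/1296 = 0.0671
risk, untreated calves = 361/1802 = 0.2003
risk difference = 0.0671 − 0.2003 = -0.133
absolute risk difference = 0.133203
1 / 0.133203 = 7.507 → round up → 8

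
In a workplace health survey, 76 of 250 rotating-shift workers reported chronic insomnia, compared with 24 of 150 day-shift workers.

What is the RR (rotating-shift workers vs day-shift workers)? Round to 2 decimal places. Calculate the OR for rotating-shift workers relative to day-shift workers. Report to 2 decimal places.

RR = 1.90; OR = 2.29

risk, rotating-shift workers = 76/250 = 0.3040
risk, day-shift workers = 24/150 = 0.1600
RR = 0.3040 / 0.1600 = 1.90
odds, rotating-shift workers = 76/174 = 0.4368
odds, day-shift workers = 24/126 = 0.1905
OR = 0.4368 / 0.1905 = 2.29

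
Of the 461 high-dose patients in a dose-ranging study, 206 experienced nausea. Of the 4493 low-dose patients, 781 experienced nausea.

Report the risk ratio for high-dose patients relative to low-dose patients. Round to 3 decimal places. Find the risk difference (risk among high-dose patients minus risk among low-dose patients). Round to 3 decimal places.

RR = 2.571; RD = 0.273

risk, high-dose patients = 206/461 = 0.4469
risk, low-dose patients = 781/4493 = 0.1738
RR = 0.4469 / 0.1738 = 2.571
risk difference = 0.4469 − 0.1738 = 0.273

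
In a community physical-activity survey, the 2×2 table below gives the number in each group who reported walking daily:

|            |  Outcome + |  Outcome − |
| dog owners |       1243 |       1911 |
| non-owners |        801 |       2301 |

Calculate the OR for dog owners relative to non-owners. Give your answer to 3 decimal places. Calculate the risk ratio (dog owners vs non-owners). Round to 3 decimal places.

OR = 1.869; RR = 1.526

OR = (1243 × 2301) / (1911 × 801) = 2860143/1530711 ≈ 1.869
risk, dog owners = 1243/3154 = 0.3941
risk, non-owners = 801/3102 = 0.2582
RR = 0.3941 / 0.2582 = 1.526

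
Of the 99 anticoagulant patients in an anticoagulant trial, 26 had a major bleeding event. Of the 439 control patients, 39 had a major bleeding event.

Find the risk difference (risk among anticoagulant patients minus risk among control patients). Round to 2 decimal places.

RD = 0.17

risk, anticoagulant patients = 26/99 = 0.2626
risk, control patients = 39/439 = 0.0888
risk difference = 0.2626 − 0.0888 = 0.17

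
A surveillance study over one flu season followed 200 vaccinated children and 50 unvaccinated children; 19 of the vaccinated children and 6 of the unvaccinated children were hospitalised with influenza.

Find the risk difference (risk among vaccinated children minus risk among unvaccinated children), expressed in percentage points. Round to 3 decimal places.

RD = -2.500

risk, vaccinated children = 19/200 = 0.0950
risk, unvaccinated children = 6/50 = 0.1200
risk difference = 0.0950 − 0.1200 = -0.0250 → -2.500 percentage points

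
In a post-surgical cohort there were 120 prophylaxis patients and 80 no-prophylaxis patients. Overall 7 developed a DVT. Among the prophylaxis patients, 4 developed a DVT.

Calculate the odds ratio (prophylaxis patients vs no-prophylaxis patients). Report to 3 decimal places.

OR = 0.885

prophylaxis patients without the outcome: 120 − 4 = 116
no-prophylaxis patients with the outcome: 7 − 4 = 3
no-prophylaxis patients without the outcome: 80 − 3 = 77
odds, prophylaxis patients = 4/116 = 0.03448
odds, no-prophylaxis patients = 3/77 = 0.03896
OR = 0.03448 / 0.03896 = 0.885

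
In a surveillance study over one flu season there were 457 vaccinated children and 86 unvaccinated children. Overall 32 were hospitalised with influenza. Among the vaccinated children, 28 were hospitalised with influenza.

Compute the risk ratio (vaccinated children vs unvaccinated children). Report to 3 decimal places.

vaccinated children without the outcome: 457 − 28 = 429
unvaccinated children with the outcome: 32 − 28 = 4
unvaccinated children without the outcome: 86 − 4 = 82
risk, vaccinated children = 28/457 = 0.06127
risk, unvaccinated children = 4/86 = 0.04651
RR = 0.06127 / 0.04651 = 1.317

RR = 1.317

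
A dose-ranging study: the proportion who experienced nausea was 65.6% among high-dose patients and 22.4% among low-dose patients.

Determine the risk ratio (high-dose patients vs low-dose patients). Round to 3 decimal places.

RR = 0.6560 / 0.2240 = 2.929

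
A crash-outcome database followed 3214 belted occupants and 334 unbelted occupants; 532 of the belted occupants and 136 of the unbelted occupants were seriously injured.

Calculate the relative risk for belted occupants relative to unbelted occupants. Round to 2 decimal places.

risk, belted occupants = 532/3214 = 0.1655
risk, unbelted occupants = 136/334 = 0.4072
RR = 0.1655 / 0.4072 = 0.41

RR: 0.41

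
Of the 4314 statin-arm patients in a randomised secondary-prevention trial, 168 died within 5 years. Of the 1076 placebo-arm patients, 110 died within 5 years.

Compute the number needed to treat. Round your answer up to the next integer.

NNT ≈ 16

risk, statin-arm patients = 168/4314 = 0.038943
risk, placebo-arm patients = 110/1076 = 0.102230
absolute risk difference = 0.063288
1 / 0.063288 = 15.801 → round up → 16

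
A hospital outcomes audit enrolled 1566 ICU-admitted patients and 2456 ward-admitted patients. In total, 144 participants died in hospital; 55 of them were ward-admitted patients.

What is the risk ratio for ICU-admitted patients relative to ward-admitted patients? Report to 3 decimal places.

2.538

ICU-admitted patients with the outcome: 144 − 55 = 89
ICU-admitted patients without the outcome: 1566 − 89 = 1477
ward-admitted patients without the outcome: 2456 − 55 = 2401
risk, ICU-admitted patients = 89/1566 = 0.05683
risk, ward-admitted patients = 55/2456 = 0.02239
RR = 0.05683 / 0.02239 = 2.538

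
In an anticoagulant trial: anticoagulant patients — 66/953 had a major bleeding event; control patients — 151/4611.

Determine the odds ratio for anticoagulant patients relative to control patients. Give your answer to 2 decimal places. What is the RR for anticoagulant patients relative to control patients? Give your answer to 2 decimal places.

OR = (66 × 4460) / (887 × 151) = 294360/133937 ≈ 2.20
risk, anticoagulant patients = 66/953 = 0.06925
risk, control patients = 151/4611 = 0.03275
RR = 0.06925 / 0.03275 = 2.11

OR = 2.20; RR = 2.11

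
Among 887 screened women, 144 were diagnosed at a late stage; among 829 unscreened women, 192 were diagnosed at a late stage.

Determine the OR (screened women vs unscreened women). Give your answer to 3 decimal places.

OR = (144 × 637) / (743 × 192) = 91728/142656 ≈ 0.643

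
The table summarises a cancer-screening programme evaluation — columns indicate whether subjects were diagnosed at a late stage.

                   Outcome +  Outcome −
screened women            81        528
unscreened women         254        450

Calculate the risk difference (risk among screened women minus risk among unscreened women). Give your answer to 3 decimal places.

risk, screened women = 81/609 = 0.1330
risk, unscreened women = 254/704 = 0.3608
risk difference = 0.1330 − 0.3608 = -0.228

-0.228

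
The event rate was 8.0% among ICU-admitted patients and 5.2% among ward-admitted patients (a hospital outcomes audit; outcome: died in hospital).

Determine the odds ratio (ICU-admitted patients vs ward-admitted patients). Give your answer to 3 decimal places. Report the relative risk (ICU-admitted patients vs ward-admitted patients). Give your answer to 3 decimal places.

OR = 1.585; RR = 1.538

odds, ICU-admitted patients = 0.0800/0.9200 = 0.0870
odds, ward-admitted patients = 0.0520/0.9480 = 0.0549
OR = 0.0870 / 0.0549 = 1.585
RR = 0.0800 / 0.0520 = 1.538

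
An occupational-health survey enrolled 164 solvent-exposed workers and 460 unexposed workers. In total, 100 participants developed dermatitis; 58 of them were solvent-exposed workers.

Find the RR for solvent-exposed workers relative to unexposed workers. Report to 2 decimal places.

3.87

solvent-exposed workers without the outcome: 164 − 58 = 106
unexposed workers with the outcome: 100 − 58 = 42
unexposed workers without the outcome: 460 − 42 = 418
risk, solvent-exposed workers = 58/164 = 0.3537
risk, unexposed workers = 42/460 = 0.0913
RR = 0.3537 / 0.0913 = 3.87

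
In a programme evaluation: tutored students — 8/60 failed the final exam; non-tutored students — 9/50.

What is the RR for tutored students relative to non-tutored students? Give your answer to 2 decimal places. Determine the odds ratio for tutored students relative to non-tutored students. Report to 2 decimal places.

risk, tutored students = 8/60 = 0.1333
risk, non-tutored students = 9/50 = 0.1800
RR = 0.1333 / 0.1800 = 0.74
OR = (8 × 41) / (52 × 9) = 328/468 ≈ 0.70

RR = 0.74; OR = 0.70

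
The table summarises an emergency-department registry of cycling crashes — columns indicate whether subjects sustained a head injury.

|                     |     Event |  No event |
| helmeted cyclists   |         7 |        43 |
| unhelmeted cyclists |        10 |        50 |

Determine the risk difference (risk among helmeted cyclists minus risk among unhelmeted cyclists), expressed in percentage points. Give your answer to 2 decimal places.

RD: -2.67

risk, helmeted cyclists = 7/50 = 0.1400
risk, unhelmeted cyclists = 10/60 = 0.1667
risk difference = 0.1400 − 0.1667 = -0.0267 → -2.67 percentage points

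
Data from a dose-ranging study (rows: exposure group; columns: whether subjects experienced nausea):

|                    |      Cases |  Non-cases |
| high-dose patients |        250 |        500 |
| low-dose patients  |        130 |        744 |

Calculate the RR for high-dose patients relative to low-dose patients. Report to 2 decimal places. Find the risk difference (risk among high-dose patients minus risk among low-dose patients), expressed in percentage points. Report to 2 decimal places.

RR = 2.24; RD = 18.46

risk, high-dose patients = 250/750 = 0.3333
risk, low-dose patients = 130/874 = 0.1487
RR = 0.3333 / 0.1487 = 2.24
risk difference = 0.3333 − 0.1487 = 0.1846 → 18.46 percentage points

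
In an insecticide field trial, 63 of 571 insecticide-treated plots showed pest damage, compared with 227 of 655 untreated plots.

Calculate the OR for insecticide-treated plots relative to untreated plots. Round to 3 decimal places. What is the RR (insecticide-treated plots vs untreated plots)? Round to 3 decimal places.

OR = 0.234; RR = 0.318

odds, insecticide-treated plots = 63/508 = 0.1240
odds, untreated plots = 227/428 = 0.5304
OR = 0.1240 / 0.5304 = 0.234
risk, insecticide-treated plots = 63/571 = 0.1103
risk, untreated plots = 227/655 = 0.3466
RR = 0.1103 / 0.3466 = 0.318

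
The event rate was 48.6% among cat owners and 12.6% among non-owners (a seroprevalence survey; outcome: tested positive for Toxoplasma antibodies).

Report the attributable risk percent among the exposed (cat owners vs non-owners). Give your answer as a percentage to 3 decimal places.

AR% = (0.4860 − 0.1260) / 0.4860 = 0.7407 → 74.074%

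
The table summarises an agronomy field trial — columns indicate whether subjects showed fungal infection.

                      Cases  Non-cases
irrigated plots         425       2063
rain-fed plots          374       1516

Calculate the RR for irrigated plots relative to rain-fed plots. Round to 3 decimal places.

risk, irrigated plots = 425/2488 = 0.1708
risk, rain-fed plots = 374/1890 = 0.1979
RR = 0.1708 / 0.1979 = 0.863

RR = 0.863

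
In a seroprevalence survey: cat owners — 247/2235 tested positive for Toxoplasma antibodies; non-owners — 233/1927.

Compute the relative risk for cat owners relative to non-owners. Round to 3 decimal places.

risk, cat owners = 247/2235 = 0.1105
risk, non-owners = 233/1927 = 0.1209
RR = 0.1105 / 0.1209 = 0.914

0.914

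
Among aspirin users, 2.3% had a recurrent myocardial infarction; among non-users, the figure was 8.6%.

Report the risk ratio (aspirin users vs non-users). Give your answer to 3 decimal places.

RR = 0.02300 / 0.08600 = 0.267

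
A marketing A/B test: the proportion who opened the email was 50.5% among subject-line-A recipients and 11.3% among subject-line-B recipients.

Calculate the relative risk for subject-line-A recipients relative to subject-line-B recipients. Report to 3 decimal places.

RR = 0.5050 / 0.1130 = 4.469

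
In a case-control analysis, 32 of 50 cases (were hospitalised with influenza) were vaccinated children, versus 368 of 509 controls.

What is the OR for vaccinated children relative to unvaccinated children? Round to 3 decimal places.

OR = (32 × 141) / (368 × 18) = 4512/6624 ≈ 0.681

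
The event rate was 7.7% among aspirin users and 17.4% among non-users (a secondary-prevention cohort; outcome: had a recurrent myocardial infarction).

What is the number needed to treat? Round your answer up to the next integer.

NNT: 11

absolute risk difference = 0.097000
1 / 0.097000 = 10.309 → round up → 11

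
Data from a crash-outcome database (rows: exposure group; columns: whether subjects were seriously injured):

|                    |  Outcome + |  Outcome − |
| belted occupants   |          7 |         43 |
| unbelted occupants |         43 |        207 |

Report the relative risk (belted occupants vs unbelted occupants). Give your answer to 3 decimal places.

RR = 0.814

risk, belted occupants = 7/50 = 0.1400
risk, unbelted occupants = 43/250 = 0.1720
RR = 0.1400 / 0.1720 = 0.814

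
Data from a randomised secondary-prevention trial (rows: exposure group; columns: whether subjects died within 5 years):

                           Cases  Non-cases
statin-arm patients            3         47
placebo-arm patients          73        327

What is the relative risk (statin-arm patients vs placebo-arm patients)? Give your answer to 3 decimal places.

risk, statin-arm patients = 3/50 = 0.0600
risk, placebo-arm patients = 73/400 = 0.1825
RR = 0.0600 / 0.1825 = 0.329

RR: 0.329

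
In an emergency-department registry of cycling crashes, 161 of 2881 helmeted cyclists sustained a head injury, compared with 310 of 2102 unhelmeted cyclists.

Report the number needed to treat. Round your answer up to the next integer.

risk, helmeted cyclists = 161/2881 = 0.055883
risk, unhelmeted cyclists = 310/2102 = 0.147479
absolute risk difference = 0.091595
1 / 0.091595 = 10.918 → round up → 11

NNT ≈ 11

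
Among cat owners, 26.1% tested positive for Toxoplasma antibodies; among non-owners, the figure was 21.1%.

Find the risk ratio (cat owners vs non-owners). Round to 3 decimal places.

RR = 0.2610 / 0.2110 = 1.237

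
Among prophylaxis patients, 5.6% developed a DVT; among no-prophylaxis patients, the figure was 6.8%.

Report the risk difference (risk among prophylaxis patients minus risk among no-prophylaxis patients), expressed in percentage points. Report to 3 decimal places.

RD: -1.200

risk difference = 0.0560 − 0.0680 = -0.0120 → -1.200 percentage points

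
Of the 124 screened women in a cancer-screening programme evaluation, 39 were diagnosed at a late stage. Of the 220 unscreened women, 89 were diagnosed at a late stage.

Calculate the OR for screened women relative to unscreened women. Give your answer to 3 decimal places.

OR = (39 × 131) / (85 × 89) = 5109/7565 ≈ 0.675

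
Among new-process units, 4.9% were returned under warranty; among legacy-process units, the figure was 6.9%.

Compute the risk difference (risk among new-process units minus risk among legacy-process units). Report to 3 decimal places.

risk difference = 0.04900 − 0.06900 = -0.020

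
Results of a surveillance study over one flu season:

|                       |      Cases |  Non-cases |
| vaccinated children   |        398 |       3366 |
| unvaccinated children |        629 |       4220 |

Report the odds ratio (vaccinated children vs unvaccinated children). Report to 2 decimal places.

odds, vaccinated children = 398/3366 = 0.1182
odds, unvaccinated children = 629/4220 = 0.1491
OR = 0.1182 / 0.1491 = 0.79

0.79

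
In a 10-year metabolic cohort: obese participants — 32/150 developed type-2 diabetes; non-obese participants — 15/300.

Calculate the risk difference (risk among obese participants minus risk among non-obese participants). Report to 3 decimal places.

0.163

risk, obese participants = 32/150 = 0.2133
risk, non-obese participants = 15/300 = 0.0500
risk difference = 0.2133 − 0.0500 = 0.163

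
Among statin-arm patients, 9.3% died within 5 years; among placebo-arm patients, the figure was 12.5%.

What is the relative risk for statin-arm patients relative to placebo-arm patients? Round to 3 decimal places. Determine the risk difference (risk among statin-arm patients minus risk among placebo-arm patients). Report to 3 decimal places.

RR = 0.744; RD = -0.032

RR = 0.0930 / 0.1250 = 0.744
risk difference = 0.0930 − 0.1250 = -0.032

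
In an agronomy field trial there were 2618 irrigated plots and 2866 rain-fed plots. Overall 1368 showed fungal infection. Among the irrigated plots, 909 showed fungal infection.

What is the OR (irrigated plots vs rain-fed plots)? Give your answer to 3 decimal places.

irrigated plots without the outcome: 2618 − 909 = 1709
rain-fed plots with the outcome: 1368 − 909 = 459
rain-fed plots without the outcome: 2866 − 459 = 2407
odds, irrigated plots = 909/1709 = 0.5319
odds, rain-fed plots = 459/2407 = 0.1907
OR = 0.5319 / 0.1907 = 2.789

2.789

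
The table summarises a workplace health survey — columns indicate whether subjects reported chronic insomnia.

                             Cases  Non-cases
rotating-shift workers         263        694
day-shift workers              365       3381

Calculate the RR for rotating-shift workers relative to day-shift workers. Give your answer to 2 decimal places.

risk, rotating-shift workers = 263/957 = 0.2748
risk, day-shift workers = 365/3746 = 0.0974
RR = 0.2748 / 0.0974 = 2.82

2.82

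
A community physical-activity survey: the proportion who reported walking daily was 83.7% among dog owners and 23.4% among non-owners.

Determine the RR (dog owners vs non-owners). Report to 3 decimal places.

RR = 0.8370 / 0.2340 = 3.577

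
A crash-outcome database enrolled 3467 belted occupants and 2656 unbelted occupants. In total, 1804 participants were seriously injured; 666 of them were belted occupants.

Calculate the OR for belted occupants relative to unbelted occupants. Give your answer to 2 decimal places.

belted occupants without the outcome: 3467 − 666 = 2801
unbelted occupants with the outcome: 1804 − 666 = 1138
unbelted occupants without the outcome: 2656 − 1138 = 1518
odds, belted occupants = 666/2801 = 0.2378
odds, unbelted occupants = 1138/1518 = 0.7497
OR = 0.2378 / 0.7497 = 0.32

0.32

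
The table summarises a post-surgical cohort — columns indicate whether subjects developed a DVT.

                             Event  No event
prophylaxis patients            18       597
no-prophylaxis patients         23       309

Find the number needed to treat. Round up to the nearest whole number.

25

risk, prophylaxis patients = 18/615 = 0.029268
risk, no-prophylaxis patients = 23/332 = 0.069277
absolute risk difference = 0.040009
1 / 0.040009 = 24.994 → round up → 25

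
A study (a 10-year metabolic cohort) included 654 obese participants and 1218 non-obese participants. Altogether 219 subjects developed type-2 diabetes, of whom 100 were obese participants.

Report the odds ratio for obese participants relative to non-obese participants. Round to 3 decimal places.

OR = 1.667

obese participants without the outcome: 654 − 100 = 554
non-obese participants with the outcome: 219 − 100 = 119
non-obese participants without the outcome: 1218 − 119 = 1099
OR = (100 × 1099) / (554 × 119) = 109900/65926 ≈ 1.667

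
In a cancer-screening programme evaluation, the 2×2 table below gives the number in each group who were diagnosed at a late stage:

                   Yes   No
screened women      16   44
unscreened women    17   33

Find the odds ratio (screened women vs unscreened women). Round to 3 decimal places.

OR = (16 × 33) / (44 × 17) = 528/748 ≈ 0.706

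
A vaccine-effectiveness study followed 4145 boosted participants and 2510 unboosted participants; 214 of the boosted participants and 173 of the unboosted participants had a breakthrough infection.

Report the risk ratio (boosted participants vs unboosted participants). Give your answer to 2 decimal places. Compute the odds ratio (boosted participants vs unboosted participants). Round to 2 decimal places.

risk, boosted participants = 214/4145 = 0.0516
risk, unboosted participants = 173/2510 = 0.0689
RR = 0.0516 / 0.0689 = 0.75
odds, boosted participants = 214/3931 = 0.0544
odds, unboosted participants = 173/2337 = 0.0740
OR = 0.0544 / 0.0740 = 0.74

RR = 0.75; OR = 0.74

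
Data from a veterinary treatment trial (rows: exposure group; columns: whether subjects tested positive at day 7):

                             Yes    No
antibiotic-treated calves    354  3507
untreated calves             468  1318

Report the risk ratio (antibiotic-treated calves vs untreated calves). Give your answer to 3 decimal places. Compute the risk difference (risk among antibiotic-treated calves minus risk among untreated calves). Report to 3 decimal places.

risk, antibiotic-treated calves = 354/3861 = 0.0917
risk, untreated calves = 468/1786 = 0.2620
RR = 0.0917 / 0.2620 = 0.350
risk difference = 0.0917 − 0.2620 = -0.170

RR = 0.350; RD = -0.170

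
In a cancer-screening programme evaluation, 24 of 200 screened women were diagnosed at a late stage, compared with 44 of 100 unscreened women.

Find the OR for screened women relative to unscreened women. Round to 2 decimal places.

OR = (24 × 56) / (176 × 44) = 1344/7744 ≈ 0.17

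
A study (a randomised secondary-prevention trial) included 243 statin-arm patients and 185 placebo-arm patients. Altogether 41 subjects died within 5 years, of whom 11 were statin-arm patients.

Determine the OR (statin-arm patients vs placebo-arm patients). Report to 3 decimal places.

statin-arm patients without the outcome: 243 − 11 = 232
placebo-arm patients with the outcome: 41 − 11 = 30
placebo-arm patients without the outcome: 185 − 30 = 155
odds, statin-arm patients = 11/232 = 0.04741
odds, placebo-arm patients = 30/155 = 0.19355
OR = 0.04741 / 0.19355 = 0.245

OR = 0.245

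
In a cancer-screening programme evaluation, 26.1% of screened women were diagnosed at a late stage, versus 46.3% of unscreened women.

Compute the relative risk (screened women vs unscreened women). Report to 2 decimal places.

RR = 0.2610 / 0.4630 = 0.56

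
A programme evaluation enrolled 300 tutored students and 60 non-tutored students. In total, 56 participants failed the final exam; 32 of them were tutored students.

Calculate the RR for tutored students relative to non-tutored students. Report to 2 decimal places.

tutored students without the outcome: 300 − 32 = 268
non-tutored students with the outcome: 56 − 32 = 24
non-tutored students without the outcome: 60 − 24 = 36
risk, tutored students = 32/300 = 0.1067
risk, non-tutored students = 24/60 = 0.4000
RR = 0.1067 / 0.4000 = 0.27

RR: 0.27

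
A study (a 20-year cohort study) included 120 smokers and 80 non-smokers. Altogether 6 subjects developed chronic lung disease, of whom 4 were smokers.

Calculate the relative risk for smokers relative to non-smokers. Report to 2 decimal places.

smokers without the outcome: 120 − 4 = 116
non-smokers with the outcome: 6 − 4 = 2
non-smokers without the outcome: 80 − 2 = 78
risk, smokers = 4/120 = 0.03333
risk, non-smokers = 2/80 = 0.02500
RR = 0.03333 / 0.02500 = 1.33

RR ≈ 1.33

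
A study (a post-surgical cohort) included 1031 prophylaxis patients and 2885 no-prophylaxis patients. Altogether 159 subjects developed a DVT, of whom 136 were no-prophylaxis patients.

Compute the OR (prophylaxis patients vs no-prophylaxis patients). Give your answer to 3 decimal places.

prophylaxis patients with the outcome: 159 − 136 = 23
prophylaxis patients without the outcome: 1031 − 23 = 1008
no-prophylaxis patients without the outcome: 2885 − 136 = 2749
odds, prophylaxis patients = 23/1008 = 0.02282
odds, no-prophylaxis patients = 136/2749 = 0.04947
OR = 0.02282 / 0.04947 = 0.461

0.461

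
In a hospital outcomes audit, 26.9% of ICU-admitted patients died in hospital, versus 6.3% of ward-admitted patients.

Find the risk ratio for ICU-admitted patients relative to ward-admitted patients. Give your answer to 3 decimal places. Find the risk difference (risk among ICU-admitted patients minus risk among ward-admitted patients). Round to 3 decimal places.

RR = 0.2690 / 0.0630 = 4.270
risk difference = 0.2690 − 0.0630 = 0.206

RR = 4.270; RD = 0.206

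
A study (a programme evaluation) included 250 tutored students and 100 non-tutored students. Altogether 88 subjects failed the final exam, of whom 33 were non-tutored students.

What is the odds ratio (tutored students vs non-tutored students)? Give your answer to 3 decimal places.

OR ≈ 0.573

tutored students with the outcome: 88 − 33 = 55
tutored students without the outcome: 250 − 55 = 195
non-tutored students without the outcome: 100 − 33 = 67
OR = (55 × 67) / (195 × 33) = 3685/6435 ≈ 0.573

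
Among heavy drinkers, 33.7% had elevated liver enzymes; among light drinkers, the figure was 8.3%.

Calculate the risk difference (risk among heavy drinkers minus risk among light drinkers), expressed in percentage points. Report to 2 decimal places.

25.40

risk difference = 0.3370 − 0.0830 = 0.2540 → 25.40 percentage points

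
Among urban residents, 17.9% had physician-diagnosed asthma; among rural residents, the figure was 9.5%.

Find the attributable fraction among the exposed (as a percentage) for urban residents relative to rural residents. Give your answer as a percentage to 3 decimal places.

AR% = (0.1790 − 0.0950) / 0.1790 = 0.4693 → 46.927%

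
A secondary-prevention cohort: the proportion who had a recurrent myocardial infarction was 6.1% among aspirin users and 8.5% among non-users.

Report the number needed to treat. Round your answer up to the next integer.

absolute risk difference = 0.024000
1 / 0.024000 = 41.667 → round up → 42

NNT ≈ 42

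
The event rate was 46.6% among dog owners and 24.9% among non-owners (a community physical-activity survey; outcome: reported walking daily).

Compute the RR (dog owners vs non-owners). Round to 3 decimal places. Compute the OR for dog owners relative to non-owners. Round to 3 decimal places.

RR = 1.871; OR = 2.632

RR = 0.4660 / 0.2490 = 1.871
odds, dog owners = 0.4660/0.5340 = 0.8727
odds, non-owners = 0.2490/0.7510 = 0.3316
OR = 0.8727 / 0.3316 = 2.632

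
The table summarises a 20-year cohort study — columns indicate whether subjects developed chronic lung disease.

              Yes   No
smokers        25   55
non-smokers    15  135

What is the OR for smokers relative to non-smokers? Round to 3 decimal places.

odds, smokers = 25/55 = 0.4545
odds, non-smokers = 15/135 = 0.1111
OR = 0.4545 / 0.1111 = 4.091

OR ≈ 4.091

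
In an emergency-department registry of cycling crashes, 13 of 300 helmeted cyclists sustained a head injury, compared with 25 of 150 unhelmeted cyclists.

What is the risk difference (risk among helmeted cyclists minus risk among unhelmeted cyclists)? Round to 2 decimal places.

RD ≈ -0.12

risk, helmeted cyclists = 13/300 = 0.04333
risk, unhelmeted cyclists = 25/150 = 0.16667
risk difference = 0.04333 − 0.16667 = -0.12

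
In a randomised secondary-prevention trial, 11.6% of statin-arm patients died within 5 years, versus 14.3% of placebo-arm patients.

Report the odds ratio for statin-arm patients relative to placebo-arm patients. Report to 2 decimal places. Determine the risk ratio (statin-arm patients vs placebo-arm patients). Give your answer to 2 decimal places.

OR = 0.79; RR = 0.81

odds, statin-arm patients = 0.1160/0.8840 = 0.1312
odds, placebo-arm patients = 0.1430/0.8570 = 0.1669
OR = 0.1312 / 0.1669 = 0.79
RR = 0.1160 / 0.1430 = 0.81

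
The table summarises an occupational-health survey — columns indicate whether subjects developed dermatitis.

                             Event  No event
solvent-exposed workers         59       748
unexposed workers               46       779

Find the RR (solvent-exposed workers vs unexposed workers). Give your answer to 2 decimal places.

1.31

risk, solvent-exposed workers = 59/807 = 0.0731
risk, unexposed workers = 46/825 = 0.0558
RR = 0.0731 / 0.0558 = 1.31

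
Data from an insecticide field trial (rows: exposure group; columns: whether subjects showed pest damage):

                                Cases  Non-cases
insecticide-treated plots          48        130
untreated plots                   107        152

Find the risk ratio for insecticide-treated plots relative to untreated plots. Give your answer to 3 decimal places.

0.653

risk, insecticide-treated plots = 48/178 = 0.2697
risk, untreated plots = 107/259 = 0.4131
RR = 0.2697 / 0.4131 = 0.653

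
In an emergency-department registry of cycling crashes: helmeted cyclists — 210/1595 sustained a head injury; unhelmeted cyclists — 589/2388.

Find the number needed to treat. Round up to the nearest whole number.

risk, helmeted cyclists = 210/1595 = 0.131661
risk, unhelmeted cyclists = 589/2388 = 0.246650
absolute risk difference = 0.114988
1 / 0.114988 = 8.697 → round up → 9

9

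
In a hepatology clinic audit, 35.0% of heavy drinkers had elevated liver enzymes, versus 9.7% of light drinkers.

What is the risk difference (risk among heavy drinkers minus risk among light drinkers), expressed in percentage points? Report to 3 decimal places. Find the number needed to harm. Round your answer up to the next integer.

RD = 25.300; NNH = 4

risk difference = 0.3500 − 0.0970 = 0.2530 → 25.300 percentage points
absolute risk difference = 0.253000
1 / 0.253000 = 3.953 → round up → 4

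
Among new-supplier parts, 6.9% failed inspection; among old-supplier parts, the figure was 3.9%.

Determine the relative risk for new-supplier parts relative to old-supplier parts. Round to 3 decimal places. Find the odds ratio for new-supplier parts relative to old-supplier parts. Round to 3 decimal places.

RR = 0.06900 / 0.03900 = 1.769
odds, new-supplier parts = 0.06900/0.93100 = 0.07411
odds, old-supplier parts = 0.03900/0.96100 = 0.04058
OR = 0.07411 / 0.04058 = 1.826

RR = 1.769; OR = 1.826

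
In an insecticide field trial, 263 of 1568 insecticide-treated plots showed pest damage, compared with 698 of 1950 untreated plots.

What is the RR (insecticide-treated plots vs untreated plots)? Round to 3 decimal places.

risk, insecticide-treated plots = 263/1568 = 0.1677
risk, untreated plots = 698/1950 = 0.3579
RR = 0.1677 / 0.3579 = 0.469

0.469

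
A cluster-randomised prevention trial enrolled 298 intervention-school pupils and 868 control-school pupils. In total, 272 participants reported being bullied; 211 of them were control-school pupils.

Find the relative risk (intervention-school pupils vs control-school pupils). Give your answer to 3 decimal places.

RR ≈ 0.842

intervention-school pupils with the outcome: 272 − 211 = 61
intervention-school pupils without the outcome: 298 − 61 = 237
control-school pupils without the outcome: 868 − 211 = 657
risk, intervention-school pupils = 61/298 = 0.2047
risk, control-school pupils = 211/868 = 0.2431
RR = 0.2047 / 0.2431 = 0.842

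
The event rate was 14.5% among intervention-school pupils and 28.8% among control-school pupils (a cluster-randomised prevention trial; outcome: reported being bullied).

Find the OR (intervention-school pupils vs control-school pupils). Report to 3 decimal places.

odds, intervention-school pupils = 0.1450/0.8550 = 0.1696
odds, control-school pupils = 0.2880/0.7120 = 0.4045
OR = 0.1696 / 0.4045 = 0.419

0.419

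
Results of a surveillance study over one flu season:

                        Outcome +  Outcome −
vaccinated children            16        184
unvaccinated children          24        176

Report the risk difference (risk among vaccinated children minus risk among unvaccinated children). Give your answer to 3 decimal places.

risk, vaccinated children = 16/200 = 0.0800
risk, unvaccinated children = 24/200 = 0.1200
risk difference = 0.0800 − 0.1200 = -0.040

RD = -0.040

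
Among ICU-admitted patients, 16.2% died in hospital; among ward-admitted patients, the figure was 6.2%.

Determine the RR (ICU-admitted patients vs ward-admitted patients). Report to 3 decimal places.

RR = 0.1620 / 0.0620 = 2.613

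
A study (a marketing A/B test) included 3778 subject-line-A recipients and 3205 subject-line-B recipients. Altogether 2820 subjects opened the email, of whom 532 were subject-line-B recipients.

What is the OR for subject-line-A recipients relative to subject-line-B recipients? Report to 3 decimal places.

subject-line-A recipients with the outcome: 2820 − 532 = 2288
subject-line-A recipients without the outcome: 3778 − 2288 = 1490
subject-line-B recipients without the outcome: 3205 − 532 = 2673
OR = (2288 × 2673) / (1490 × 532) = 6115824/792680 ≈ 7.715

7.715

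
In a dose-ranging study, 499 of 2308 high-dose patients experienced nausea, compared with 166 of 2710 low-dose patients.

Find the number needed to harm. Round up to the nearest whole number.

risk, high-dose patients = 499/2308 = 0.216205
risk, low-dose patients = 166/2710 = 0.061255
absolute risk difference = 0.154950
1 / 0.154950 = 6.454 → round up → 7

NNH = 7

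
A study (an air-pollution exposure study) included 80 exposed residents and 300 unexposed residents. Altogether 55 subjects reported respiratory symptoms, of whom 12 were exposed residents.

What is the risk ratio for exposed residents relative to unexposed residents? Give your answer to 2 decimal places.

1.05

exposed residents without the outcome: 80 − 12 = 68
unexposed residents with the outcome: 55 − 12 = 43
unexposed residents without the outcome: 300 − 43 = 257
risk, exposed residents = 12/80 = 0.1500
risk, unexposed residents = 43/300 = 0.1433
RR = 0.1500 / 0.1433 = 1.05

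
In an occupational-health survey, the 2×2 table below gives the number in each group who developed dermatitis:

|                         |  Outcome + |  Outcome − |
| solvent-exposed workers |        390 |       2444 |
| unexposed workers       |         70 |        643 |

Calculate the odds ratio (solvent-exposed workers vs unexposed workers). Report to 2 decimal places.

OR = (390 × 643) / (2444 × 70) = 250770/171080 ≈ 1.47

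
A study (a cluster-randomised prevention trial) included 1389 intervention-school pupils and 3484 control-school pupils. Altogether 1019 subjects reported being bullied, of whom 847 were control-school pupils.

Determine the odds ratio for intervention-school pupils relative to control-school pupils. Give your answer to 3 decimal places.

intervention-school pupils with the outcome: 1019 − 847 = 172
intervention-school pupils without the outcome: 1389 − 172 = 1217
control-school pupils without the outcome: 3484 − 847 = 2637
odds, intervention-school pupils = 172/1217 = 0.1413
odds, control-school pupils = 847/2637 = 0.3212
OR = 0.1413 / 0.3212 = 0.440

OR: 0.440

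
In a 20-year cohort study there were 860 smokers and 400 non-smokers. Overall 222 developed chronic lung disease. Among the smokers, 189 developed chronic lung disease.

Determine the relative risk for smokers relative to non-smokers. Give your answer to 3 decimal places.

RR ≈ 2.664

smokers without the outcome: 860 − 189 = 671
non-smokers with the outcome: 222 − 189 = 33
non-smokers without the outcome: 400 − 33 = 367
risk, smokers = 189/860 = 0.2198
risk, non-smokers = 33/400 = 0.0825
RR = 0.2198 / 0.0825 = 2.664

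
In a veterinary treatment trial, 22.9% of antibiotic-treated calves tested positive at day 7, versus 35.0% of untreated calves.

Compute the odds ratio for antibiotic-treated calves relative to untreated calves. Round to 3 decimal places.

OR: 0.552

odds, antibiotic-treated calves = 0.2290/0.7710 = 0.2970
odds, untreated calves = 0.3500/0.6500 = 0.5385
OR = 0.2970 / 0.5385 = 0.552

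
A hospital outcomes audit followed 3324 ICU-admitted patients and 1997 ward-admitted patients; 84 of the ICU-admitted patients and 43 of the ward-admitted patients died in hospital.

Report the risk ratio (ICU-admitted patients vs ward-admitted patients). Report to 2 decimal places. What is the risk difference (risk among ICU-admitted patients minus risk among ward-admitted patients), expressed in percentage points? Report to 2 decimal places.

RR = 1.17; RD = 0.37

risk, ICU-admitted patients = 84/3324 = 0.02527
risk, ward-admitted patients = 43/1997 = 0.02153
RR = 0.02527 / 0.02153 = 1.17
risk difference = 0.02527 − 0.02153 = 0.00374 → 0.37 percentage points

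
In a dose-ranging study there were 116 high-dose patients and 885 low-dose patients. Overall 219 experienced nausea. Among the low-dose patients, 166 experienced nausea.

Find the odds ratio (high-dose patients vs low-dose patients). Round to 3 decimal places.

OR: 3.644

high-dose patients with the outcome: 219 − 166 = 53
high-dose patients without the outcome: 116 − 53 = 63
low-dose patients without the outcome: 885 − 166 = 719
odds, high-dose patients = 53/63 = 0.8413
odds, low-dose patients = 166/719 = 0.2309
OR = 0.8413 / 0.2309 = 3.644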